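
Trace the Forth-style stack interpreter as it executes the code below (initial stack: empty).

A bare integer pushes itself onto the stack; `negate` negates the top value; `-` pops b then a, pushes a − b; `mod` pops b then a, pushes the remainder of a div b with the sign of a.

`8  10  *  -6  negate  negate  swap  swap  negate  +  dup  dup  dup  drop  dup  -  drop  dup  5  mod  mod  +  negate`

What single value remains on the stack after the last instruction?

-86

8      → 8
10     → 8 10
*      → 80
-6     → 80 -6
negate → 80 6
negate → 80 -6
swap   → -6 80
swap   → 80 -6
negate → 80 6
+      → 86
dup    → 86 86
dup    → 86 86 86
dup    → 86 86 86 86
drop   → 86 86 86
dup    → 86 86 86 86
-      → 86 86 0
drop   → 86 86
dup    → 86 86 86
5      → 86 86 86 5
mod    → 86 86 1
mod    → 86 0
+      → 86
negate → -86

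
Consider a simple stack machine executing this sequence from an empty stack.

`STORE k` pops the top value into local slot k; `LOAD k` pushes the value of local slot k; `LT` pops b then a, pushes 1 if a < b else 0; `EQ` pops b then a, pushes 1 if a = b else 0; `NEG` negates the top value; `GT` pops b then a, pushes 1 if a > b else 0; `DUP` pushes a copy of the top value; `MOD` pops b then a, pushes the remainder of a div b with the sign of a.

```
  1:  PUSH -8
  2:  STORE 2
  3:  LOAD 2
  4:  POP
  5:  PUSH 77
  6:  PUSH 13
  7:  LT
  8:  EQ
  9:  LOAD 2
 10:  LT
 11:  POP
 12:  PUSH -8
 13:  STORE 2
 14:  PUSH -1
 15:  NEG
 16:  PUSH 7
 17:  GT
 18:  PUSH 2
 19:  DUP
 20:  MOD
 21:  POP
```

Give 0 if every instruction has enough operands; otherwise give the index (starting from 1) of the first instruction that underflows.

PUSH -8  [-8]
STORE 2  []
LOAD 2   [-8]
POP      []
PUSH 77  [77]
PUSH 13  [77, 13]
LT       [0]
EQ  — needs 2 operands, stack has 1 → underflow

8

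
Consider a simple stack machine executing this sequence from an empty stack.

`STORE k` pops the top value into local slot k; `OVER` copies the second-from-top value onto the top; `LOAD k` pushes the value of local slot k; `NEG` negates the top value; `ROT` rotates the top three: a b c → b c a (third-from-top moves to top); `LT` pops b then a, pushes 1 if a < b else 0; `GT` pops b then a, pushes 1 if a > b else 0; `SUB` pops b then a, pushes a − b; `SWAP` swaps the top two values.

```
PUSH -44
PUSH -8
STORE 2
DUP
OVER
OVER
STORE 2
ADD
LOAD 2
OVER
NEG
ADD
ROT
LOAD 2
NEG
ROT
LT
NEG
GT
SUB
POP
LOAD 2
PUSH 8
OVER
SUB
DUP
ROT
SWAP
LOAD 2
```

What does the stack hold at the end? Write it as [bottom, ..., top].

[52, -44, 52, -44]

PUSH -44  -44
PUSH -8   -44 -8
STORE 2   -44
DUP       -44 -44
OVER      -44 -44 -44
OVER      -44 -44 -44 -44
STORE 2   -44 -44 -44
ADD       -44 -88
LOAD 2    -44 -88 -44
OVER      -44 -88 -44 -88
NEG       -44 -88 -44 88
ADD       -44 -88 44
ROT       -88 44 -44
LOAD 2    -88 44 -44 -44
NEG       -88 44 -44 44
ROT       -88 -44 44 44
LT        -88 -44 0
NEG       -88 -44 0
GT        -88 0
SUB       -88
POP       (empty)
LOAD 2    -44
PUSH 8    -44 8
OVER      -44 8 -44
SUB       -44 52
DUP       -44 52 52
ROT       52 52 -44
SWAP      52 -44 52
LOAD 2    52 -44 52 -44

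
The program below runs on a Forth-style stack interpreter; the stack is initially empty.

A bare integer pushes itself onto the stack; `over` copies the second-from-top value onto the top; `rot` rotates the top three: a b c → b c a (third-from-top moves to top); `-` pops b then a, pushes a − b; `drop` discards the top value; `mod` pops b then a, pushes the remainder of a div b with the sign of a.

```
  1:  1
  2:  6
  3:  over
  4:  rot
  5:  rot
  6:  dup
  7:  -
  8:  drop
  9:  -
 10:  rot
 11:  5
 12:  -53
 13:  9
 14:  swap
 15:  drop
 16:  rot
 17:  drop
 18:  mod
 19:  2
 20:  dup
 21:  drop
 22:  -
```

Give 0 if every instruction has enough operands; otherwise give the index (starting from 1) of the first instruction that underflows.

1    : 1
6    : 1 6
over : 1 6 1
rot  : 6 1 1
rot  : 1 1 6
dup  : 1 1 6 6
-    : 1 1 0
drop : 1 1
-    : 0
rot  — needs 3 operands, stack has 1 → underflow

10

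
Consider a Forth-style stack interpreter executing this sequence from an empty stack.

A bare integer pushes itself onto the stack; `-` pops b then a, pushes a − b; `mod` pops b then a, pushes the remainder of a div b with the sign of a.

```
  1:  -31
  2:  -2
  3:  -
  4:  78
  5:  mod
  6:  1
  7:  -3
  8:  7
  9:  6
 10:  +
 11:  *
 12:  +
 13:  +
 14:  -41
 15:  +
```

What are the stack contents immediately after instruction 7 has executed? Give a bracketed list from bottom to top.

[-29, 1, -3]

-31 -> -31
-2  -> -31 -2
-   -> -29
78  -> -29 78
mod -> -29
1   -> -29 1
-3  -> -29 1 -3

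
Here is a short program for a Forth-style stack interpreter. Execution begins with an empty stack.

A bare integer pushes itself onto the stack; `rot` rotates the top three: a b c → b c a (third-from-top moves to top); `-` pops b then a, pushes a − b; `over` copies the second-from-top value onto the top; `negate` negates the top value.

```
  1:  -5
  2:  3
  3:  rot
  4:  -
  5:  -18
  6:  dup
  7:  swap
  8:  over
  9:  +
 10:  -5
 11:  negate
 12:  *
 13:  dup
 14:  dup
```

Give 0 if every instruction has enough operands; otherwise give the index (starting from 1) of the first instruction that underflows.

3

-5  [-5]
3   [-5, 3]
rot  — needs 3 operands, stack has 2 → underflow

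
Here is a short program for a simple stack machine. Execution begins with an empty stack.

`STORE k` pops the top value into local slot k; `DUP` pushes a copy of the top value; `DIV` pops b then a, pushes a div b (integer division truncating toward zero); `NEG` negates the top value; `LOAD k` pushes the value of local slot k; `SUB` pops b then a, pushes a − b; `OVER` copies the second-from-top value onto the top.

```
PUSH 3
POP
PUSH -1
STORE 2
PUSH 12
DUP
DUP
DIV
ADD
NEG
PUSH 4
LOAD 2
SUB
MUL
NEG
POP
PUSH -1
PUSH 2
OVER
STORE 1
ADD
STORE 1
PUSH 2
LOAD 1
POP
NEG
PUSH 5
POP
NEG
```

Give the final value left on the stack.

2

PUSH 3   [3]
POP      []
PUSH -1  [-1]
STORE 2  []
PUSH 12  [12]
DUP      [12, 12]
DUP      [12, 12, 12]
DIV      [12, 1]
ADD      [13]
NEG      [-13]
PUSH 4   [-13, 4]
LOAD 2   [-13, 4, -1]
SUB      [-13, 5]
MUL      [-65]
NEG      [65]
POP      []
PUSH -1  [-1]
PUSH 2   [-1, 2]
OVER     [-1, 2, -1]
STORE 1  [-1, 2]
ADD      [1]
STORE 1  []
PUSH 2   [2]
LOAD 1   [2, 1]
POP      [2]
NEG      [-2]
PUSH 5   [-2, 5]
POP      [-2]
NEG      [2]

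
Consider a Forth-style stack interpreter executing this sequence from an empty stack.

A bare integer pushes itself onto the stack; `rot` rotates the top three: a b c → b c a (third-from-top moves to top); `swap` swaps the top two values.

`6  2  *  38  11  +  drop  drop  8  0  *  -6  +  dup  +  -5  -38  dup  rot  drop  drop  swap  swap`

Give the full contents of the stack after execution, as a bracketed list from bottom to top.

[-12, -38]

6    -> [6]
2    -> [6, 2]
*    -> [12]
38   -> [12, 38]
11   -> [12, 38, 11]
+    -> [12, 49]
drop -> [12]
drop -> []
8    -> [8]
0    -> [8, 0]
*    -> [0]
-6   -> [0, -6]
+    -> [-6]
dup  -> [-6, -6]
+    -> [-12]
-5   -> [-12, -5]
-38  -> [-12, -5, -38]
dup  -> [-12, -5, -38, -38]
rot  -> [-12, -38, -38, -5]
drop -> [-12, -38, -38]
drop -> [-12, -38]
swap -> [-38, -12]
swap -> [-12, -38]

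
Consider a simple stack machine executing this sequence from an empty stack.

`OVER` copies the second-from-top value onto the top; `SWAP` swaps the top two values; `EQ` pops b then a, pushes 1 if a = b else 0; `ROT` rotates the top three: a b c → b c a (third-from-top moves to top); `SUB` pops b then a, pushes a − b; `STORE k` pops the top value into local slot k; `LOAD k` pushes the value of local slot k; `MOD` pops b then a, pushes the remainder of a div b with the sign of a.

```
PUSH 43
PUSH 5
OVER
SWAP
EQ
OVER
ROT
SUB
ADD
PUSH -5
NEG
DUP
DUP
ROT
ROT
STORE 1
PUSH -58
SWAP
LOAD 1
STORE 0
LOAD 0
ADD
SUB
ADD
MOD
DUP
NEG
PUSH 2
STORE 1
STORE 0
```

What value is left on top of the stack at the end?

PUSH 43  -> [43]
PUSH 5   -> [43, 5]
OVER     -> [43, 5, 43]
SWAP     -> [43, 43, 5]
EQ       -> [43, 0]
OVER     -> [43, 0, 43]
ROT      -> [0, 43, 43]
SUB      -> [0, 0]
ADD      -> [0]
PUSH -5  -> [0, -5]
NEG      -> [0, 5]
DUP      -> [0, 5, 5]
DUP      -> [0, 5, 5, 5]
ROT      -> [0, 5, 5, 5]
ROT      -> [0, 5, 5, 5]
STORE 1  -> [0, 5, 5]
PUSH -58 -> [0, 5, 5, -58]
SWAP     -> [0, 5, -58, 5]
LOAD 1   -> [0, 5, -58, 5, 5]
STORE 0  -> [0, 5, -58, 5]
LOAD 0   -> [0, 5, -58, 5, 5]
ADD      -> [0, 5, -58, 10]
SUB      -> [0, 5, -68]
ADD      -> [0, -63]
MOD      -> [0]
DUP      -> [0, 0]
NEG      -> [0, 0]
PUSH 2   -> [0, 0, 2]
STORE 1  -> [0, 0]
STORE 0  -> [0]

0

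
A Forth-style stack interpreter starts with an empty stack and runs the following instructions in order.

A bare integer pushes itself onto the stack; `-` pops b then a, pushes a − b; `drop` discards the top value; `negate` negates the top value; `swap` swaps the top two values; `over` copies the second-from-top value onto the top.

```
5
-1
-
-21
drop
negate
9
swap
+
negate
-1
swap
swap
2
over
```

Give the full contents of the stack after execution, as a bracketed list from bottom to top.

5       [5]
-1      [5, -1]
-       [6]
-21     [6, -21]
drop    [6]
negate  [-6]
9       [-6, 9]
swap    [9, -6]
+       [3]
negate  [-3]
-1      [-3, -1]
swap    [-1, -3]
swap    [-3, -1]
2       [-3, -1, 2]
over    [-3, -1, 2, -1]

[-3, -1, 2, -1]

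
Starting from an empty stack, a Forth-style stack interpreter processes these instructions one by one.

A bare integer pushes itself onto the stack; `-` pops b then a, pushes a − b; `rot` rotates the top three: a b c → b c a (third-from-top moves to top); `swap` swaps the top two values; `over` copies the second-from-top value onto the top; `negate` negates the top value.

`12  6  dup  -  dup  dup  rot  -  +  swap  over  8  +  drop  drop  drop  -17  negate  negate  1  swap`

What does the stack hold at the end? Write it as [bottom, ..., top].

12     -> [12]
6      -> [12, 6]
dup    -> [12, 6, 6]
-      -> [12, 0]
dup    -> [12, 0, 0]
dup    -> [12, 0, 0, 0]
rot    -> [12, 0, 0, 0]
-      -> [12, 0, 0]
+      -> [12, 0]
swap   -> [0, 12]
over   -> [0, 12, 0]
8      -> [0, 12, 0, 8]
+      -> [0, 12, 8]
drop   -> [0, 12]
drop   -> [0]
drop   -> []
-17    -> [-17]
negate -> [17]
negate -> [-17]
1      -> [-17, 1]
swap   -> [1, -17]

[1, -17]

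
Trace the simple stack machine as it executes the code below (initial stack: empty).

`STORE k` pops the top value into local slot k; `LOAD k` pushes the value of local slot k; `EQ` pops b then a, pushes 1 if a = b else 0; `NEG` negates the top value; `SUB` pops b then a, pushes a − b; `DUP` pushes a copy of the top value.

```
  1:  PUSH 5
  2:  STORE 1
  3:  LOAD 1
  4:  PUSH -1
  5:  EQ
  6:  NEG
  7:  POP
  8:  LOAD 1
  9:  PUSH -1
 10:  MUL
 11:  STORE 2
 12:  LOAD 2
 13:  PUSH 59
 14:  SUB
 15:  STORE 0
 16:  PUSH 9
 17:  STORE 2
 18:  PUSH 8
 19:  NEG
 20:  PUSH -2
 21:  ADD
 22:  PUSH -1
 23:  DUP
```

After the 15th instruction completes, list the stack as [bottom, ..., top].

[]

PUSH 5   [5]
STORE 1  []
LOAD 1   [5]
PUSH -1  [5, -1]
EQ       [0]
NEG      [0]
POP      []
LOAD 1   [5]
PUSH -1  [5, -1]
MUL      [-5]
STORE 2  []
LOAD 2   [-5]
PUSH 59  [-5, 59]
SUB      [-64]
STORE 0  []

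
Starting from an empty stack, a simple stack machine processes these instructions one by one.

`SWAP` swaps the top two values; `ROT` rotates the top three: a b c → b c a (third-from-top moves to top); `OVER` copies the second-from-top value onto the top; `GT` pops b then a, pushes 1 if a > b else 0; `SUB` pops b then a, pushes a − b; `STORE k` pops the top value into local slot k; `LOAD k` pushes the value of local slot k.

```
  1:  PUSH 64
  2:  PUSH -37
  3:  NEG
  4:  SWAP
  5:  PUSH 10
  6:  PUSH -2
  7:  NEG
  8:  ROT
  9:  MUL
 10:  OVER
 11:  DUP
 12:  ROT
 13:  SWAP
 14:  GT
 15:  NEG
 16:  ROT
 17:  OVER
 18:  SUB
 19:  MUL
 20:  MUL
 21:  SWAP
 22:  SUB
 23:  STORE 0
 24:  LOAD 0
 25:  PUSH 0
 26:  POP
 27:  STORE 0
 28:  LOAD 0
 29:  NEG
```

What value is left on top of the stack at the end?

147

PUSH 64  -> [64]
PUSH -37 -> [64, -37]
NEG      -> [64, 37]
SWAP     -> [37, 64]
PUSH 10  -> [37, 64, 10]
PUSH -2  -> [37, 64, 10, -2]
NEG      -> [37, 64, 10, 2]
ROT      -> [37, 10, 2, 64]
MUL      -> [37, 10, 128]
OVER     -> [37, 10, 128, 10]
DUP      -> [37, 10, 128, 10, 10]
ROT      -> [37, 10, 10, 10, 128]
SWAP     -> [37, 10, 10, 128, 10]
GT       -> [37, 10, 10, 1]
NEG      -> [37, 10, 10, -1]
ROT      -> [37, 10, -1, 10]
OVER     -> [37, 10, -1, 10, -1]
SUB      -> [37, 10, -1, 11]
MUL      -> [37, 10, -11]
MUL      -> [37, -110]
SWAP     -> [-110, 37]
SUB      -> [-147]
STORE 0  -> []
LOAD 0   -> [-147]
PUSH 0   -> [-147, 0]
POP      -> [-147]
STORE 0  -> []
LOAD 0   -> [-147]
NEG      -> [147]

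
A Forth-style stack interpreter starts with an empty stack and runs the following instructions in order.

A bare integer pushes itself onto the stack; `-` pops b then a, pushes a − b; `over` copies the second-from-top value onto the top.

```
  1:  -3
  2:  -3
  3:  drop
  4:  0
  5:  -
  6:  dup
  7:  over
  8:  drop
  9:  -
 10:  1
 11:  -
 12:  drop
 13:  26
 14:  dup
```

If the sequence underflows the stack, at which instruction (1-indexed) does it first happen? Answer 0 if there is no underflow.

-3   → [-3]
-3   → [-3, -3]
drop → [-3]
0    → [-3, 0]
-    → [-3]
dup  → [-3, -3]
over → [-3, -3, -3]
drop → [-3, -3]
-    → [0]
1    → [0, 1]
-    → [-1]
drop → []
26   → [26]
dup  → [26, 26]

0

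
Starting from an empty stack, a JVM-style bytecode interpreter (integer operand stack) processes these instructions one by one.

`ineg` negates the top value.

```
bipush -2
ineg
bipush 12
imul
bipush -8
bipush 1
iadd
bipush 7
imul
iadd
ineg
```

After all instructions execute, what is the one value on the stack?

25

bipush -2 : -2
ineg      : 2
bipush 12 : 2 12
imul      : 24
bipush -8 : 24 -8
bipush 1  : 24 -8 1
iadd      : 24 -7
bipush 7  : 24 -7 7
imul      : 24 -49
iadd      : -25
ineg      : 25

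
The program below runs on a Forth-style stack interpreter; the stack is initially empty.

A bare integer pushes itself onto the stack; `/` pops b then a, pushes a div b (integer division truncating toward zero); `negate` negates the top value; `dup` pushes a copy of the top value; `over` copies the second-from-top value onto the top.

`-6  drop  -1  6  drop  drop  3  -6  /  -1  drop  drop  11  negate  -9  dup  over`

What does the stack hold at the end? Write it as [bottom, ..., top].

-6     → -6
drop   → (empty)
-1     → -1
6      → -1 6
drop   → -1
drop   → (empty)
3      → 3
-6     → 3 -6
/      → 0
-1     → 0 -1
drop   → 0
drop   → (empty)
11     → 11
negate → -11
-9     → -11 -9
dup    → -11 -9 -9
over   → -11 -9 -9 -9

[-11, -9, -9, -9]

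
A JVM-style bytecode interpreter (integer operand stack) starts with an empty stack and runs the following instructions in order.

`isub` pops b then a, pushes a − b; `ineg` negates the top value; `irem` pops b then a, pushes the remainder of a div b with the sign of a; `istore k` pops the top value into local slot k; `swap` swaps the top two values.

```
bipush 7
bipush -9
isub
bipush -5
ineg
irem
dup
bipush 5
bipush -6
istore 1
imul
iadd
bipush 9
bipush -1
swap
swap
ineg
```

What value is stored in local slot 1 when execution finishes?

bipush 7  : [7]
bipush -9 : [7, -9]
isub      : [16]
bipush -5 : [16, -5]
ineg      : [16, 5]
irem      : [1]
dup       : [1, 1]
bipush 5  : [1, 1, 5]
bipush -6 : [1, 1, 5, -6]
istore 1  : [1, 1, 5]
imul      : [1, 5]
iadd      : [6]
bipush 9  : [6, 9]
bipush -1 : [6, 9, -1]
swap      : [6, -1, 9]
swap      : [6, 9, -1]
ineg      : [6, 9, 1]

-6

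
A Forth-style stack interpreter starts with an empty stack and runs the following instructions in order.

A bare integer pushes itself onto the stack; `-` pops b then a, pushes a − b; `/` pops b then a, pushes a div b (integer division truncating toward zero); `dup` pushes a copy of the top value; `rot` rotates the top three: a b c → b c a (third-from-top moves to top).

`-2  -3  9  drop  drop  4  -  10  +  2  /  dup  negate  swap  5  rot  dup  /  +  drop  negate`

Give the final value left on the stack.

-2     → -2
-3     → -2 -3
9      → -2 -3 9
drop   → -2 -3
drop   → -2
4      → -2 4
-      → -6
10     → -6 10
+      → 4
2      → 4 2
/      → 2
dup    → 2 2
negate → 2 -2
swap   → -2 2
5      → -2 2 5
rot    → 2 5 -2
dup    → 2 5 -2 -2
/      → 2 5 1
+      → 2 6
drop   → 2
negate → -2

-2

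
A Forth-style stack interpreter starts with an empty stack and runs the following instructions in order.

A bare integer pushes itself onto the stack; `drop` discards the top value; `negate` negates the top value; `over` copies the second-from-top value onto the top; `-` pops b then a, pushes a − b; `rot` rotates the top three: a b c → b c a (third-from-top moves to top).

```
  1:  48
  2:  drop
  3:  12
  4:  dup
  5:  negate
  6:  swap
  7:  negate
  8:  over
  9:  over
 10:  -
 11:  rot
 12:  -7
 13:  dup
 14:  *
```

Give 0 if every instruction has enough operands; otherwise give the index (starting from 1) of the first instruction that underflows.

0

48     : 48
drop   : (empty)
12     : 12
dup    : 12 12
negate : 12 -12
swap   : -12 12
negate : -12 -12
over   : -12 -12 -12
over   : -12 -12 -12 -12
-      : -12 -12 0
rot    : -12 0 -12
-7     : -12 0 -12 -7
dup    : -12 0 -12 -7 -7
*      : -12 0 -12 49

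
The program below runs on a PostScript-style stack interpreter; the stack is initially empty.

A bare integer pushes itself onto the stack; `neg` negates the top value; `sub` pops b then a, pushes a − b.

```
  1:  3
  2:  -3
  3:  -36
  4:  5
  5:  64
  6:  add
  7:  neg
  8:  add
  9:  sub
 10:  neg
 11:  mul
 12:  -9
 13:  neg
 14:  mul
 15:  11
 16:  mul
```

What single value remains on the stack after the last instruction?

3   -> [3]
-3  -> [3, -3]
-36 -> [3, -3, -36]
5   -> [3, -3, -36, 5]
64  -> [3, -3, -36, 5, 64]
add -> [3, -3, -36, 69]
neg -> [3, -3, -36, -69]
add -> [3, -3, -105]
sub -> [3, 102]
neg -> [3, -102]
mul -> [-306]
-9  -> [-306, -9]
neg -> [-306, 9]
mul -> [-2754]
11  -> [-2754, 11]
mul -> [-30294]

-30294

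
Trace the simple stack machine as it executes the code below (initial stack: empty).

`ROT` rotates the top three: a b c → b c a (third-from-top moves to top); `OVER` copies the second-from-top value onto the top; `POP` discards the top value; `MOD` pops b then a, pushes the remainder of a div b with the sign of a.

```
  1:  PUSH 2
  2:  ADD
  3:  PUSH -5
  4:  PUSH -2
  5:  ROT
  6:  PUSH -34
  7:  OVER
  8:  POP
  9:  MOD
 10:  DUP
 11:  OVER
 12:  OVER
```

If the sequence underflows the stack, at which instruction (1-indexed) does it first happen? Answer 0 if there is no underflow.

PUSH 2 : [2]
ADD  — needs 2 operands, stack has 1 → underflow

2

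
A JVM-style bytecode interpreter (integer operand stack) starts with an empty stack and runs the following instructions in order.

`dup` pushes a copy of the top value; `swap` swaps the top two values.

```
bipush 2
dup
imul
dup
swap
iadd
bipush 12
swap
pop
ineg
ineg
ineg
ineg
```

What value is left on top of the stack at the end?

12

bipush 2  -> [2]
dup       -> [2, 2]
imul      -> [4]
dup       -> [4, 4]
swap      -> [4, 4]
iadd      -> [8]
bipush 12 -> [8, 12]
swap      -> [12, 8]
pop       -> [12]
ineg      -> [-12]
ineg      -> [12]
ineg      -> [-12]
ineg      -> [12]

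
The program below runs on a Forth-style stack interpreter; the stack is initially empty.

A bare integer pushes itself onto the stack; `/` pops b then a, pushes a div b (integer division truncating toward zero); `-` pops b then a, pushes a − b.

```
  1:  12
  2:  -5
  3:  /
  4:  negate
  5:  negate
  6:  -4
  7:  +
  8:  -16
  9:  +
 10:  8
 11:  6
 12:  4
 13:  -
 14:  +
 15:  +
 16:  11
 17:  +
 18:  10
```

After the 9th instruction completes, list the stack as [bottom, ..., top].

12     : 12
-5     : 12 -5
/      : -2
negate : 2
negate : -2
-4     : -2 -4
+      : -6
-16    : -6 -16
+      : -22

[-22]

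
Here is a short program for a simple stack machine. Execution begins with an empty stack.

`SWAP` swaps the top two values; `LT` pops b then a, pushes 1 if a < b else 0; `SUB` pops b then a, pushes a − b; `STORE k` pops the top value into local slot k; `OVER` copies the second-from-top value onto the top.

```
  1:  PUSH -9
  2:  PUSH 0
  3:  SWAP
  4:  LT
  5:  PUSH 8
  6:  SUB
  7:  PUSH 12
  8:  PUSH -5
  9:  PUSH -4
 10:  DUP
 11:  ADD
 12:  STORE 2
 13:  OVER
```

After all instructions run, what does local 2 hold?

PUSH -9 → -9
PUSH 0  → -9 0
SWAP    → 0 -9
LT      → 0
PUSH 8  → 0 8
SUB     → -8
PUSH 12 → -8 12
PUSH -5 → -8 12 -5
PUSH -4 → -8 12 -5 -4
DUP     → -8 12 -5 -4 -4
ADD     → -8 12 -5 -8
STORE 2 → -8 12 -5
OVER    → -8 12 -5 12

-8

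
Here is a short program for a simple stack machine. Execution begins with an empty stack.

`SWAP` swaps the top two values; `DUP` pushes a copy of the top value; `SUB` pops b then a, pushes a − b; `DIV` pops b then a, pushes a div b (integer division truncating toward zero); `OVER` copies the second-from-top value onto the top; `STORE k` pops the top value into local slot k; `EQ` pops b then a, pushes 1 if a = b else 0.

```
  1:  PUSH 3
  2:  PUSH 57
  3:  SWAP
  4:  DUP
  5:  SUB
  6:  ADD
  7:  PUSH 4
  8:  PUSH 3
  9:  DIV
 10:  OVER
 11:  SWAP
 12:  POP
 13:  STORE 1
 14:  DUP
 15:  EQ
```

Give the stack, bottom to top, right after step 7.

PUSH 3   3
PUSH 57  3 57
SWAP     57 3
DUP      57 3 3
SUB      57 0
ADD      57
PUSH 4   57 4

[57, 4]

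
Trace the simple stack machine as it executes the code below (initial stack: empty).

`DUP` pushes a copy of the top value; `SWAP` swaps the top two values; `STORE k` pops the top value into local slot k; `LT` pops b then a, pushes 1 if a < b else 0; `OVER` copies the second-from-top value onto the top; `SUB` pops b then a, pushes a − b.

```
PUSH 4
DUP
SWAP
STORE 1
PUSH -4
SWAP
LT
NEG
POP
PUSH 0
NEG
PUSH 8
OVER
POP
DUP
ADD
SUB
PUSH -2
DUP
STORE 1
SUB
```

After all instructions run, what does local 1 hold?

-2

PUSH 4   [4]
DUP      [4, 4]
SWAP     [4, 4]
STORE 1  [4]
PUSH -4  [4, -4]
SWAP     [-4, 4]
LT       [1]
NEG      [-1]
POP      []
PUSH 0   [0]
NEG      [0]
PUSH 8   [0, 8]
OVER     [0, 8, 0]
POP      [0, 8]
DUP      [0, 8, 8]
ADD      [0, 16]
SUB      [-16]
PUSH -2  [-16, -2]
DUP      [-16, -2, -2]
STORE 1  [-16, -2]
SUB      [-14]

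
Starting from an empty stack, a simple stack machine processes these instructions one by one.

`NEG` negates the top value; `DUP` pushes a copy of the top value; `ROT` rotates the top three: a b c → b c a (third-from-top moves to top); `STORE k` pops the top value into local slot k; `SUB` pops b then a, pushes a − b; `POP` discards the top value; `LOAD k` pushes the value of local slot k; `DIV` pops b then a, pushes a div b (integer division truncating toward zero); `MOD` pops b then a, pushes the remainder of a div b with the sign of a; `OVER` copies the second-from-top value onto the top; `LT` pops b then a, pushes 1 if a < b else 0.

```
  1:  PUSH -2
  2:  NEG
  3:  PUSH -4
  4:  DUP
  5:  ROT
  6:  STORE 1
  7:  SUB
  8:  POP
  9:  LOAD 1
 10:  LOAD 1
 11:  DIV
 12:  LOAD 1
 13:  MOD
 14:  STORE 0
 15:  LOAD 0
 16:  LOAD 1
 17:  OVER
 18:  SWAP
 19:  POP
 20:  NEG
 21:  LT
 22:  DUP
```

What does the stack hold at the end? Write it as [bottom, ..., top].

[0, 0]

PUSH -2 : [-2]
NEG     : [2]
PUSH -4 : [2, -4]
DUP     : [2, -4, -4]
ROT     : [-4, -4, 2]
STORE 1 : [-4, -4]
SUB     : [0]
POP     : []
LOAD 1  : [2]
LOAD 1  : [2, 2]
DIV     : [1]
LOAD 1  : [1, 2]
MOD     : [1]
STORE 0 : []
LOAD 0  : [1]
LOAD 1  : [1, 2]
OVER    : [1, 2, 1]
SWAP    : [1, 1, 2]
POP     : [1, 1]
NEG     : [1, -1]
LT      : [0]
DUP     : [0, 0]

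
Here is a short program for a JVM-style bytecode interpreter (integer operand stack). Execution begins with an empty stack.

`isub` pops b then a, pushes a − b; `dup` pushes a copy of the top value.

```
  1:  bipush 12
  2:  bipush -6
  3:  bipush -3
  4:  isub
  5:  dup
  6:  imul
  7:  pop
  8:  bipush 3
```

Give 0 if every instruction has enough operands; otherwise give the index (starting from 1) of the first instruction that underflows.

0

bipush 12 → 12
bipush -6 → 12 -6
bipush -3 → 12 -6 -3
isub      → 12 -3
dup       → 12 -3 -3
imul      → 12 9
pop       → 12
bipush 3  → 12 3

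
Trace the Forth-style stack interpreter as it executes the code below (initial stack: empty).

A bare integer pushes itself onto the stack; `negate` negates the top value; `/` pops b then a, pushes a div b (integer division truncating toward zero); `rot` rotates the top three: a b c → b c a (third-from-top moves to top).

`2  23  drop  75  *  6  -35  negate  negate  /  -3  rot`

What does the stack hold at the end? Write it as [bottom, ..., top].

[0, -3, 150]

2      → [2]
23     → [2, 23]
drop   → [2]
75     → [2, 75]
*      → [150]
6      → [150, 6]
-35    → [150, 6, -35]
negate → [150, 6, 35]
negate → [150, 6, -35]
/      → [150, 0]
-3     → [150, 0, -3]
rot    → [0, -3, 150]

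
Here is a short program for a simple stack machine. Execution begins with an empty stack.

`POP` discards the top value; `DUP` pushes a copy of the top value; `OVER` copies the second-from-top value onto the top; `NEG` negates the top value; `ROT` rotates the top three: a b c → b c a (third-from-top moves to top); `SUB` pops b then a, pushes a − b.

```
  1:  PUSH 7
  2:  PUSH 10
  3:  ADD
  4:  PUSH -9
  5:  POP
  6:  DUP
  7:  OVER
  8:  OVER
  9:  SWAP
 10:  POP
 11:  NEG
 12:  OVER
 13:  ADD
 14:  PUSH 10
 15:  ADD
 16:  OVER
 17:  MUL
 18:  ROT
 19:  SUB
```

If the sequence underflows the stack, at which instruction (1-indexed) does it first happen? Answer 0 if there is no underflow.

0

PUSH 7  -> [7]
PUSH 10 -> [7, 10]
ADD     -> [17]
PUSH -9 -> [17, -9]
POP     -> [17]
DUP     -> [17, 17]
OVER    -> [17, 17, 17]
OVER    -> [17, 17, 17, 17]
SWAP    -> [17, 17, 17, 17]
POP     -> [17, 17, 17]
NEG     -> [17, 17, -17]
OVER    -> [17, 17, -17, 17]
ADD     -> [17, 17, 0]
PUSH 10 -> [17, 17, 0, 10]
ADD     -> [17, 17, 10]
OVER    -> [17, 17, 10, 17]
MUL     -> [17, 17, 170]
ROT     -> [17, 170, 17]
SUB     -> [17, 153]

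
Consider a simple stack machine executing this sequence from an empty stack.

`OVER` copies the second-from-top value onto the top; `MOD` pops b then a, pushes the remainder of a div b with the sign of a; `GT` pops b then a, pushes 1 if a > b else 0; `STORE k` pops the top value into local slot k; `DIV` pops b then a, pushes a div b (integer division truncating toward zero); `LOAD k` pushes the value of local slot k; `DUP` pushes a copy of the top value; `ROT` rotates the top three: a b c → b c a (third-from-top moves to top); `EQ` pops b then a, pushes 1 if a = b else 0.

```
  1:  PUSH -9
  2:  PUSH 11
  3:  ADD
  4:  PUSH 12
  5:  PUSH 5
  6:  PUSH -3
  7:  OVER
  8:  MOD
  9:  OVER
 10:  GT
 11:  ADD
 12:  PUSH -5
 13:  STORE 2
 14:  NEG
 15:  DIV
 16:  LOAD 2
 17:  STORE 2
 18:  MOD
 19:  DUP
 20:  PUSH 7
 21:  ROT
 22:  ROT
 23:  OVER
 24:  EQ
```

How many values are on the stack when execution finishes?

3

PUSH -9 -> -9
PUSH 11 -> -9 11
ADD     -> 2
PUSH 12 -> 2 12
PUSH 5  -> 2 12 5
PUSH -3 -> 2 12 5 -3
OVER    -> 2 12 5 -3 5
MOD     -> 2 12 5 -3
OVER    -> 2 12 5 -3 5
GT      -> 2 12 5 0
ADD     -> 2 12 5
PUSH -5 -> 2 12 5 -5
STORE 2 -> 2 12 5
NEG     -> 2 12 -5
DIV     -> 2 -2
LOAD 2  -> 2 -2 -5
STORE 2 -> 2 -2
MOD     -> 0
DUP     -> 0 0
PUSH 7  -> 0 0 7
ROT     -> 0 7 0
ROT     -> 7 0 0
OVER    -> 7 0 0 0
EQ      -> 7 0 1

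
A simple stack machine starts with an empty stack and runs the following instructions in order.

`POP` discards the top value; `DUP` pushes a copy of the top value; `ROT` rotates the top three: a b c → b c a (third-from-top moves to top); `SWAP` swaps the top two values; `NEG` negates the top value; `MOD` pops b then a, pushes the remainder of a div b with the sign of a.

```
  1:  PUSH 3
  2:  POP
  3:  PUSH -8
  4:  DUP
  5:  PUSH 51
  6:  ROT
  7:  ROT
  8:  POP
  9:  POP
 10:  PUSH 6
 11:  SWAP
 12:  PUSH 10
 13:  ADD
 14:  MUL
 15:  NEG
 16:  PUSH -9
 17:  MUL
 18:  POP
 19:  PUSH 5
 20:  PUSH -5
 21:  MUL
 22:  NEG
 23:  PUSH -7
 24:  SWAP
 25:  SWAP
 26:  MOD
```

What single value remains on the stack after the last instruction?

4

PUSH 3   3
POP      (empty)
PUSH -8  -8
DUP      -8 -8
PUSH 51  -8 -8 51
ROT      -8 51 -8
ROT      51 -8 -8
POP      51 -8
POP      51
PUSH 6   51 6
SWAP     6 51
PUSH 10  6 51 10
ADD      6 61
MUL      366
NEG      -366
PUSH -9  -366 -9
MUL      3294
POP      (empty)
PUSH 5   5
PUSH -5  5 -5
MUL      -25
NEG      25
PUSH -7  25 -7
SWAP     -7 25
SWAP     25 -7
MOD      4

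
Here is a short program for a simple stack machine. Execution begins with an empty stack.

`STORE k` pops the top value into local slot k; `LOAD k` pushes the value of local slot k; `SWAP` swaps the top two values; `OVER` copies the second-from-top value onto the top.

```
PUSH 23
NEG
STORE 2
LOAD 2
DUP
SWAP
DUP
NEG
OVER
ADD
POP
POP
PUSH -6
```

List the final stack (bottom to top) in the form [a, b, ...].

PUSH 23 → [23]
NEG     → [-23]
STORE 2 → []
LOAD 2  → [-23]
DUP     → [-23, -23]
SWAP    → [-23, -23]
DUP     → [-23, -23, -23]
NEG     → [-23, -23, 23]
OVER    → [-23, -23, 23, -23]
ADD     → [-23, -23, 0]
POP     → [-23, -23]
POP     → [-23]
PUSH -6 → [-23, -6]

[-23, -6]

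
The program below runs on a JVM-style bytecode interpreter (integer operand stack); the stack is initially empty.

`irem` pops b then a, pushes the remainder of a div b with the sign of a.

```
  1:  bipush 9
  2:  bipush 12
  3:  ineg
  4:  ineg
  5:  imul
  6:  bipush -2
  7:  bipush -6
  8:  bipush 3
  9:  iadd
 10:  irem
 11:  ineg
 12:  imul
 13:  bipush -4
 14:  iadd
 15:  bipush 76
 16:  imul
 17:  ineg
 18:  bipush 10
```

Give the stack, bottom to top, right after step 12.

bipush 9  → [9]
bipush 12 → [9, 12]
ineg      → [9, -12]
ineg      → [9, 12]
imul      → [108]
bipush -2 → [108, -2]
bipush -6 → [108, -2, -6]
bipush 3  → [108, -2, -6, 3]
iadd      → [108, -2, -3]
irem      → [108, -2]
ineg      → [108, 2]
imul      → [216]

[216]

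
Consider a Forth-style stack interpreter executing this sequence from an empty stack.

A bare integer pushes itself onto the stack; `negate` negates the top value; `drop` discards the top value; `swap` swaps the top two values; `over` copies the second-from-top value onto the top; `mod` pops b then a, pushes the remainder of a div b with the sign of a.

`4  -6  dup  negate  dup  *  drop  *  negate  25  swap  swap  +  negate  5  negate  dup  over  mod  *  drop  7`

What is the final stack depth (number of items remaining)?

4       4
-6      4 -6
dup     4 -6 -6
negate  4 -6 6
dup     4 -6 6 6
*       4 -6 36
drop    4 -6
*       -24
negate  24
25      24 25
swap    25 24
swap    24 25
+       49
negate  -49
5       -49 5
negate  -49 -5
dup     -49 -5 -5
over    -49 -5 -5 -5
mod     -49 -5 0
*       -49 0
drop    -49
7       -49 7

2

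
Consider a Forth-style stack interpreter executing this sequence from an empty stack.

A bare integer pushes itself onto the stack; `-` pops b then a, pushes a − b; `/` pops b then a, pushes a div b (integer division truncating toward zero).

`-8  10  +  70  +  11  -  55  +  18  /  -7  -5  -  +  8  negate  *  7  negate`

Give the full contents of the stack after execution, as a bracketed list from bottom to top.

[-32, -7]

-8      -8
10      -8 10
+       2
70      2 70
+       72
11      72 11
-       61
55      61 55
+       116
18      116 18
/       6
-7      6 -7
-5      6 -7 -5
-       6 -2
+       4
8       4 8
negate  4 -8
*       -32
7       -32 7
negate  -32 -7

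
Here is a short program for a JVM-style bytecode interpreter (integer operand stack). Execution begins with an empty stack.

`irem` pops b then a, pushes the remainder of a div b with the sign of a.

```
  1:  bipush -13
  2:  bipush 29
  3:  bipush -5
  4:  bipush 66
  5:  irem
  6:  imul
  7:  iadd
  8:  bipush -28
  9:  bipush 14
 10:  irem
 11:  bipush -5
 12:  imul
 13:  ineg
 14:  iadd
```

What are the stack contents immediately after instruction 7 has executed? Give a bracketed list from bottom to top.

bipush -13 : [-13]
bipush 29  : [-13, 29]
bipush -5  : [-13, 29, -5]
bipush 66  : [-13, 29, -5, 66]
irem       : [-13, 29, -5]
imul       : [-13, -145]
iadd       : [-158]

[-158]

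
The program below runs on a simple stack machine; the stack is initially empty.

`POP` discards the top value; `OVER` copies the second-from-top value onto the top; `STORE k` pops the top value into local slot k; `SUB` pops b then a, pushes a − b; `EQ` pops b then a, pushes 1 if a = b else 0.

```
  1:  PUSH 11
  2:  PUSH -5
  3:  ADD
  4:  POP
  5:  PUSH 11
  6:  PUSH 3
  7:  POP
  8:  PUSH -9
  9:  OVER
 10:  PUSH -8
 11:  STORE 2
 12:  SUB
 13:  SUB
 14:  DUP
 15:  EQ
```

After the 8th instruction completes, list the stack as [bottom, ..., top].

PUSH 11 : [11]
PUSH -5 : [11, -5]
ADD     : [6]
POP     : []
PUSH 11 : [11]
PUSH 3  : [11, 3]
POP     : [11]
PUSH -9 : [11, -9]

[11, -9]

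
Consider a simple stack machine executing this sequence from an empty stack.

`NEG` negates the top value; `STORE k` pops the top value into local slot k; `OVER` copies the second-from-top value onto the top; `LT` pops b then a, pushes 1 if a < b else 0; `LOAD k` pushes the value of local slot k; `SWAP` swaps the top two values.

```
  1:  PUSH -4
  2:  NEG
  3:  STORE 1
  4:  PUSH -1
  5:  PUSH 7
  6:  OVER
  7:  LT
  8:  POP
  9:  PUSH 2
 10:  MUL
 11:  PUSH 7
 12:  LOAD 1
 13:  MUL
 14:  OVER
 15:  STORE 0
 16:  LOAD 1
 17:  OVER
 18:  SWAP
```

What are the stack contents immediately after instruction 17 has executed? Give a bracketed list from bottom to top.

[-2, 28, 4, 28]

PUSH -4  -4
NEG      4
STORE 1  (empty)
PUSH -1  -1
PUSH 7   -1 7
OVER     -1 7 -1
LT       -1 0
POP      -1
PUSH 2   -1 2
MUL      -2
PUSH 7   -2 7
LOAD 1   -2 7 4
MUL      -2 28
OVER     -2 28 -2
STORE 0  -2 28
LOAD 1   -2 28 4
OVER     -2 28 4 28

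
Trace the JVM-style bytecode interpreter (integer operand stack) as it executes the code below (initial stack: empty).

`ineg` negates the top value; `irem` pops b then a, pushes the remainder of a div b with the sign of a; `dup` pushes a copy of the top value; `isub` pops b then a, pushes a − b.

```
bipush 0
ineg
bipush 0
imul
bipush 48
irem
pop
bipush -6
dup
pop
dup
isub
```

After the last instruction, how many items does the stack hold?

bipush 0  : [0]
ineg      : [0]
bipush 0  : [0, 0]
imul      : [0]
bipush 48 : [0, 48]
irem      : [0]
pop       : []
bipush -6 : [-6]
dup       : [-6, -6]
pop       : [-6]
dup       : [-6, -6]
isub      : [0]

1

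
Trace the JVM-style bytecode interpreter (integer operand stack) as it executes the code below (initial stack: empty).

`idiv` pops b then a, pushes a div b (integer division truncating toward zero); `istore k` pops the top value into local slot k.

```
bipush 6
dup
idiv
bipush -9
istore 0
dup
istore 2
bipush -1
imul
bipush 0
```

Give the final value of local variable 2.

1

bipush 6   [6]
dup        [6, 6]
idiv       [1]
bipush -9  [1, -9]
istore 0   [1]
dup        [1, 1]
istore 2   [1]
bipush -1  [1, -1]
imul       [-1]
bipush 0   [-1, 0]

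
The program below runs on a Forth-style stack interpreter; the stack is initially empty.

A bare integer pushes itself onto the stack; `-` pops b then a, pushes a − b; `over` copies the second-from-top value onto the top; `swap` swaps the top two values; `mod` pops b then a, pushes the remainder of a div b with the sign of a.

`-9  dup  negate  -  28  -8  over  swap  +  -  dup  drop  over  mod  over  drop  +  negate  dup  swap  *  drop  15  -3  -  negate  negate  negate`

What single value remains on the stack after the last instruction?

-9      [-9]
dup     [-9, -9]
negate  [-9, 9]
-       [-18]
28      [-18, 28]
-8      [-18, 28, -8]
over    [-18, 28, -8, 28]
swap    [-18, 28, 28, -8]
+       [-18, 28, 20]
-       [-18, 8]
dup     [-18, 8, 8]
drop    [-18, 8]
over    [-18, 8, -18]
mod     [-18, 8]
over    [-18, 8, -18]
drop    [-18, 8]
+       [-10]
negate  [10]
dup     [10, 10]
swap    [10, 10]
*       [100]
drop    []
15      [15]
-3      [15, -3]
-       [18]
negate  [-18]
negate  [18]
negate  [-18]

-18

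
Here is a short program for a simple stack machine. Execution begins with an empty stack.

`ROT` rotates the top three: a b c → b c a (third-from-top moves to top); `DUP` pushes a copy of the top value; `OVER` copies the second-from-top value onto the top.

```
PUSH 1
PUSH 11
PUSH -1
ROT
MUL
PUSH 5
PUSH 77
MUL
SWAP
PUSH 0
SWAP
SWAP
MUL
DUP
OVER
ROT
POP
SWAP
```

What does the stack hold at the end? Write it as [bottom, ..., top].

[11, 385, 0, 0]

PUSH 1   [1]
PUSH 11  [1, 11]
PUSH -1  [1, 11, -1]
ROT      [11, -1, 1]
MUL      [11, -1]
PUSH 5   [11, -1, 5]
PUSH 77  [11, -1, 5, 77]
MUL      [11, -1, 385]
SWAP     [11, 385, -1]
PUSH 0   [11, 385, -1, 0]
SWAP     [11, 385, 0, -1]
SWAP     [11, 385, -1, 0]
MUL      [11, 385, 0]
DUP      [11, 385, 0, 0]
OVER     [11, 385, 0, 0, 0]
ROT      [11, 385, 0, 0, 0]
POP      [11, 385, 0, 0]
SWAP     [11, 385, 0, 0]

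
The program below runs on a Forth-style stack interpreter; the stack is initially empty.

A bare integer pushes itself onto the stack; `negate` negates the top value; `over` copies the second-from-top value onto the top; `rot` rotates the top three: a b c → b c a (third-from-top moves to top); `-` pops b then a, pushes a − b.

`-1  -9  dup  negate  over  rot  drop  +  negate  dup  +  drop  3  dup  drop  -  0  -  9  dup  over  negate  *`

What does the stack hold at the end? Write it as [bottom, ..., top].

[-4, 9, -81]

-1     : -1
-9     : -1 -9
dup    : -1 -9 -9
negate : -1 -9 9
over   : -1 -9 9 -9
rot    : -1 9 -9 -9
drop   : -1 9 -9
+      : -1 0
negate : -1 0
dup    : -1 0 0
+      : -1 0
drop   : -1
3      : -1 3
dup    : -1 3 3
drop   : -1 3
-      : -4
0      : -4 0
-      : -4
9      : -4 9
dup    : -4 9 9
over   : -4 9 9 9
negate : -4 9 9 -9
*      : -4 9 -81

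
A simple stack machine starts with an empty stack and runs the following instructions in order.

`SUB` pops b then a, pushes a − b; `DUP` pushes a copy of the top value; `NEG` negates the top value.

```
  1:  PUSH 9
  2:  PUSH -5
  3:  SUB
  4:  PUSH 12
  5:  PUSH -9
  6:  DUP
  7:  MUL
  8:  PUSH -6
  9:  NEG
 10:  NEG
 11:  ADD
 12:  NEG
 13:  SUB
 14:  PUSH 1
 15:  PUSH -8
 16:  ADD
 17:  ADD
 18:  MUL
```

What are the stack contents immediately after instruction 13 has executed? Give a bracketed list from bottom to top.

PUSH 9  -> [9]
PUSH -5 -> [9, -5]
SUB     -> [14]
PUSH 12 -> [14, 12]
PUSH -9 -> [14, 12, -9]
DUP     -> [14, 12, -9, -9]
MUL     -> [14, 12, 81]
PUSH -6 -> [14, 12, 81, -6]
NEG     -> [14, 12, 81, 6]
NEG     -> [14, 12, 81, -6]
ADD     -> [14, 12, 75]
NEG     -> [14, 12, -75]
SUB     -> [14, 87]

[14, 87]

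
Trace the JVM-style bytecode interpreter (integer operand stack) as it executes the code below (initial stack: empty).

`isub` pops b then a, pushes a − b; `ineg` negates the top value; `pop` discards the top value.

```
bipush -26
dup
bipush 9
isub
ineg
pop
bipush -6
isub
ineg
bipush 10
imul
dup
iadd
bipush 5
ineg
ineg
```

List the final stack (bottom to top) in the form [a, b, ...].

bipush -26  -26
dup         -26 -26
bipush 9    -26 -26 9
isub        -26 -35
ineg        -26 35
pop         -26
bipush -6   -26 -6
isub        -20
ineg        20
bipush 10   20 10
imul        200
dup         200 200
iadd        400
bipush 5    400 5
ineg        400 -5
ineg        400 5

[400, 5]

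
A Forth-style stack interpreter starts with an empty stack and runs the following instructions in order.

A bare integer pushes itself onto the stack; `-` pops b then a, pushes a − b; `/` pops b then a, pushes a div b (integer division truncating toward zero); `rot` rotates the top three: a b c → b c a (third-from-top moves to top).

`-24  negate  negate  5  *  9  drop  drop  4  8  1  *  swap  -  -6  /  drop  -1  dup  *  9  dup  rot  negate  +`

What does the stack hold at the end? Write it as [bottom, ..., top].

-24    : -24
negate : 24
negate : -24
5      : -24 5
*      : -120
9      : -120 9
drop   : -120
drop   : (empty)
4      : 4
8      : 4 8
1      : 4 8 1
*      : 4 8
swap   : 8 4
-      : 4
-6     : 4 -6
/      : 0
drop   : (empty)
-1     : -1
dup    : -1 -1
*      : 1
9      : 1 9
dup    : 1 9 9
rot    : 9 9 1
negate : 9 9 -1
+      : 9 8

[9, 8]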